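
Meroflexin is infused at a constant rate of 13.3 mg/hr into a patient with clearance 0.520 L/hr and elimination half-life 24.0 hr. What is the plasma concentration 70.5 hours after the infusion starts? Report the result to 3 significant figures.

22.2 µg/mL

Css = rate / CL = 13.3 / 0.520 = 25.58 µg/mL
k = ln 2 / 24.0 = 0.02888 hr⁻¹
C(t) = Css (1 − e^(−kt)) = 25.58 × (1 − e^(−2.036)) = 25.58 × 0.8695 ≈ 22.2 µg/mL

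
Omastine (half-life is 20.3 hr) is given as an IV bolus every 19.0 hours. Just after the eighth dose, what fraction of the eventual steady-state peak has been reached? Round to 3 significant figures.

0.994

k = ln 2 / 20.3 = 0.03415 hr⁻¹
f_n = 1 − e^(−nkτ) = 1 − e^(−8 × 0.03415 × 19.0) = 1 − e^(−5.190) = 1 − 0.005572 ≈ 0.994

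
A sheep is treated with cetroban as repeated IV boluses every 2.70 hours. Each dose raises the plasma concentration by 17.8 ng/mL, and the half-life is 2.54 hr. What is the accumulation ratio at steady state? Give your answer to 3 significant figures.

k = ln 2 / 2.54 = 0.2729 hr⁻¹
Fraction remaining after one interval: e^(−kτ) = e^(−0.2729 × 2.70) = 0.4786
R = 1 / (1 − 0.4786) = 1 / 0.5214 ≈ 1.92

1.92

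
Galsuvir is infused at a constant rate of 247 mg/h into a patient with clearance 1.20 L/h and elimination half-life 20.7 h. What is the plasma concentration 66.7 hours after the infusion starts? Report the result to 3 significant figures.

Css = rate / CL = 247 / 1.20 = 205.8 mg/L
k = ln 2 / 20.7 = 0.03349 h⁻¹
C(t) = Css (1 − e^(−kt)) = 205.8 × (1 − e^(−2.233)) = 205.8 × 0.8928 ≈ 184 mg/L

184 mg/L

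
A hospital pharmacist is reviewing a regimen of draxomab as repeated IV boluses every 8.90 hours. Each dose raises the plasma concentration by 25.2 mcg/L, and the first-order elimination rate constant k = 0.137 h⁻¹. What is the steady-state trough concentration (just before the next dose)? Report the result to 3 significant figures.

10.6 mcg/L

Fraction remaining after one interval: e^(−kτ) = e^(−0.1370 × 8.90) = 0.2954
R = 1 / (1 − 0.2954) = 1.419
Css,max = 25.2 × 1.419 = 35.77 mcg/L
Css,min = Css,max × e^(−kτ) = 35.77 × 0.2954 ≈ 10.6 mcg/L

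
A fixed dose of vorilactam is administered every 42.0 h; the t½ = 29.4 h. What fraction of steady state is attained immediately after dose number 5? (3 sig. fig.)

k = ln 2 / 29.4 = 0.02358 h⁻¹
f_n = 1 − e^(−nkτ) = 1 − e^(−5 × 0.02358 × 42.0) = 1 − e^(−4.951) = 1 − 0.007076 ≈ 0.993

0.993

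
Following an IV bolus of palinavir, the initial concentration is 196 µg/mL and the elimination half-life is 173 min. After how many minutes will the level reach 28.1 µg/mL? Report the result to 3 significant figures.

485 minutes

k = ln 2 / 173 = 0.004007 min⁻¹
C(t) = C₀ e^(−kt)  ⇒  t = ln(C₀/C) / k
t = ln(196/28.1) / 0.004007 = 1.942 / 0.004007 ≈ 485 minutes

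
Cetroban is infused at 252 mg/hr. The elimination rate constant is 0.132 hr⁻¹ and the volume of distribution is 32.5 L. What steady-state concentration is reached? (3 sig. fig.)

CL = k · V = 0.132 × 32.5 = 4.290 L/hr
Css = rate / CL = 252 / 4.290 ≈ 58.7 µg/mL

58.7 µg/mL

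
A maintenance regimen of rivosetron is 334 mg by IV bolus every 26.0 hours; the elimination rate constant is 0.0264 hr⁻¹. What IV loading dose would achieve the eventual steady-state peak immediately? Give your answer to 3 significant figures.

Accumulation ratio R = 1 / (1 − e^(−kτ)) = 1 / (1 − e^(−0.02640×26.0)) = 1 / (1 − 0.5034) = 2.014
Loading dose = maintenance dose × R = 334 × 2.014 ≈ 673 mg

673 mg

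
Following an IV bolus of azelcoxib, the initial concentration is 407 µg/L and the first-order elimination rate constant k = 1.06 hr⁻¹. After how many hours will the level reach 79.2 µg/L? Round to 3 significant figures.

1.54 hours

C(t) = C₀ e^(−kt)  ⇒  t = ln(C₀/C) / k
t = ln(407/79.2) / 1.060 = 1.637 / 1.060 ≈ 1.54 hours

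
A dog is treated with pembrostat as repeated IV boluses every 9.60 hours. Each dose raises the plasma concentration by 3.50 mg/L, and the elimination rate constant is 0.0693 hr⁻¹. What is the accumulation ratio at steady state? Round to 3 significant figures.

Fraction remaining after one interval: e^(−kτ) = e^(−0.06930 × 9.60) = 0.5141
R = 1 / (1 − 0.5141) = 1 / 0.4859 ≈ 2.06

2.06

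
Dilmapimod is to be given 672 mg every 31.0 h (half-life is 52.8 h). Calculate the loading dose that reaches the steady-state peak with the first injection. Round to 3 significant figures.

2010 mg

k = ln 2 / 52.8 = 0.01313 h⁻¹
Accumulation ratio R = 1 / (1 − e^(−kτ)) = 1 / (1 − e^(−0.01313×31.0)) = 1 / (1 − 0.6657) = 2.991
Loading dose = maintenance dose × R = 672 × 2.991 ≈ 2010 mg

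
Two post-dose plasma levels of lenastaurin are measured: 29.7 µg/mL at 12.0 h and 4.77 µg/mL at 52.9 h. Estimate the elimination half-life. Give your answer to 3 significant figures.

k = ln(C₁/C₂) / (t₂ − t₁) = ln(29.7/4.77) / (52.9 − 12.0)
  = 1.829 / 40.90 = 0.04471 h⁻¹
t½ = ln 2 / k = ln 2 / 0.04471 ≈ 15.5 hours

15.5 hours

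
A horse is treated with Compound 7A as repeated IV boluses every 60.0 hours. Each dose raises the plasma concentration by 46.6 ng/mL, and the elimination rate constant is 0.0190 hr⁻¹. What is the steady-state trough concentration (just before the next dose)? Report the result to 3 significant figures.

21.9 ng/mL

Fraction remaining after one interval: e^(−kτ) = e^(−0.01900 × 60.0) = 0.3198
R = 1 / (1 − 0.3198) = 1.470
Css,max = 46.6 × 1.470 = 68.51 ng/mL
Css,min = Css,max × e^(−kτ) = 68.51 × 0.3198 ≈ 21.9 ng/mL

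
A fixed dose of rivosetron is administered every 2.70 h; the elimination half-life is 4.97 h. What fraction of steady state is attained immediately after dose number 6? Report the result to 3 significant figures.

0.896

k = ln 2 / 4.97 = 0.1395 h⁻¹
f_n = 1 − e^(−nkτ) = 1 − e^(−6 × 0.1395 × 2.70) = 1 − e^(−2.259) = 1 − 0.1044 ≈ 0.896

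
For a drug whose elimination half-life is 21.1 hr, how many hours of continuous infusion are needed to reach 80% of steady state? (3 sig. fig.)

k = ln 2 / 21.1 = 0.03285 hr⁻¹
f = 1 − e^(−kt)  ⇒  t = −ln(1 − f) / k
t = −ln(1 − 0.8) / 0.03285 = 1.609 / 0.03285 ≈ 49.0 hours

49.0 hours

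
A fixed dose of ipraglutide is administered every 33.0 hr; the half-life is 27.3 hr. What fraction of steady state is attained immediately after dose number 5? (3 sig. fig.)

k = ln 2 / 27.3 = 0.02539 hr⁻¹
f_n = 1 − e^(−nkτ) = 1 − e^(−5 × 0.02539 × 33.0) = 1 − e^(−4.189) = 1 − 0.01516 ≈ 0.985

0.985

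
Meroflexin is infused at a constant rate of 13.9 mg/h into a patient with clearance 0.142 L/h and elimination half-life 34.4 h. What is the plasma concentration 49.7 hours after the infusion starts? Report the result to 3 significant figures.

61.9 µg/mL

Css = rate / CL = 13.9 / 0.142 = 97.89 µg/mL
k = ln 2 / 34.4 = 0.02015 h⁻¹
C(t) = Css (1 − e^(−kt)) = 97.89 × (1 − e^(−1.001)) = 97.89 × 0.6326 ≈ 61.9 µg/mL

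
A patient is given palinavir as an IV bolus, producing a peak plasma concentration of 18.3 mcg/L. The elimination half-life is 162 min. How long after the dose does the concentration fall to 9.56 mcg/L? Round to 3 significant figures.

k = ln 2 / 162 = 0.004279 min⁻¹
C(t) = C₀ e^(−kt)  ⇒  t = ln(C₀/C) / k
t = ln(18.3/9.56) / 0.004279 = 0.6493 / 0.004279 ≈ 152 minutes

152 minutes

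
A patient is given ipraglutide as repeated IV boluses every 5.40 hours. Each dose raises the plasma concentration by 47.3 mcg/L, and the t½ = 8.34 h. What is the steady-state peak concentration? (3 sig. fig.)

k = ln 2 / 8.34 = 0.08311 h⁻¹
Fraction remaining after one interval: e^(−kτ) = e^(−0.08311 × 5.40) = 0.6384
R = 1 / (1 − 0.6384) = 2.765
Css,max = 47.3 × 2.765 ≈ 131 mcg/L

131 mcg/L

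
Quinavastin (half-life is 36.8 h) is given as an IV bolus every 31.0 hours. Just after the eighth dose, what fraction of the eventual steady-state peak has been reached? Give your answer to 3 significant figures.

0.991

k = ln 2 / 36.8 = 0.01884 h⁻¹
f_n = 1 − e^(−nkτ) = 1 − e^(−8 × 0.01884 × 31.0) = 1 − e^(−4.671) = 1 − 0.009361 ≈ 0.991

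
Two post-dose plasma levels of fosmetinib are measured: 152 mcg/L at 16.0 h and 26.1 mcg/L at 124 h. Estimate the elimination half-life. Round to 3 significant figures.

k = ln(C₁/C₂) / (t₂ − t₁) = ln(152/26.1) / (124 − 16.0)
  = 1.762 / 108.0 = 0.01631 h⁻¹
t½ = ln 2 / k = ln 2 / 0.01631 ≈ 42.5 hours

42.5 hours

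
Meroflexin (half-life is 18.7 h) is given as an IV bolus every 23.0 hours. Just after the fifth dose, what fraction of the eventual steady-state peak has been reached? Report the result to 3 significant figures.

0.986

k = ln 2 / 18.7 = 0.03707 h⁻¹
f_n = 1 − e^(−nkτ) = 1 − e^(−5 × 0.03707 × 23.0) = 1 − e^(−4.263) = 1 − 0.01408 ≈ 0.986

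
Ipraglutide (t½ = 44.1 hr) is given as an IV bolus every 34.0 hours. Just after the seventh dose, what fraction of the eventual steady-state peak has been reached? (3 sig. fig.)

0.976

k = ln 2 / 44.1 = 0.01572 hr⁻¹
f_n = 1 − e^(−nkτ) = 1 − e^(−7 × 0.01572 × 34.0) = 1 − e^(−3.741) = 1 − 0.02374 ≈ 0.976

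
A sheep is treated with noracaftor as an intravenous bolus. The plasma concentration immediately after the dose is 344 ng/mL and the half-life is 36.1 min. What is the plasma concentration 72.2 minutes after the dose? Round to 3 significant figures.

86.0 ng/mL

k = ln 2 / 36.1 = 0.01920 min⁻¹
C(t) = C₀ e^(−kt) = 344 × e^(−0.01920 × 72.2) = 344 × e^(−1.386) = 344 × 0.2500 ≈ 86.0 ng/mL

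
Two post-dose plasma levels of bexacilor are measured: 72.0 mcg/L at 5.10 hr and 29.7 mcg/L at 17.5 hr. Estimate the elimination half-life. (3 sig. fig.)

k = ln(C₁/C₂) / (t₂ − t₁) = ln(72.0/29.7) / (17.5 − 5.10)
  = 0.8855 / 12.40 = 0.07141 hr⁻¹
t½ = ln 2 / k = ln 2 / 0.07141 ≈ 9.71 hours

9.71 hours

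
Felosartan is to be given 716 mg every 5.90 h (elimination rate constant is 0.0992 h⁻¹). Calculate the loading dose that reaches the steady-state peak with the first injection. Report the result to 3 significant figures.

1620 mg

Accumulation ratio R = 1 / (1 − e^(−kτ)) = 1 / (1 − e^(−0.09920×5.90)) = 1 / (1 − 0.5569) = 2.257
Loading dose = maintenance dose × R = 716 × 2.257 ≈ 1620 mg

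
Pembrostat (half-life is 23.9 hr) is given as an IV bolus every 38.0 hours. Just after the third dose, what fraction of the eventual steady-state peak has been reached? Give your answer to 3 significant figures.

0.963

k = ln 2 / 23.9 = 0.02900 hr⁻¹
f_n = 1 − e^(−nkτ) = 1 − e^(−3 × 0.02900 × 38.0) = 1 − e^(−3.306) = 1 − 0.03665 ≈ 0.963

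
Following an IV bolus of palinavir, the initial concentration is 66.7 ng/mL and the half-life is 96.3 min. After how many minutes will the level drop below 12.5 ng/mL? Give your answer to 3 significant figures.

233 minutes

k = ln 2 / 96.3 = 0.007198 min⁻¹
C(t) = C₀ e^(−kt)  ⇒  t = ln(C₀/C) / k
t = ln(66.7/12.5) / 0.007198 = 1.674 / 0.007198 ≈ 233 minutes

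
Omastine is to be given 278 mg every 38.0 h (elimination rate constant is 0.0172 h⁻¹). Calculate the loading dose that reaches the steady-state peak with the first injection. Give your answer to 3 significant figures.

Accumulation ratio R = 1 / (1 − e^(−kτ)) = 1 / (1 − e^(−0.01720×38.0)) = 1 / (1 − 0.5202) = 2.084
Loading dose = maintenance dose × R = 278 × 2.084 ≈ 579 mg

579 mg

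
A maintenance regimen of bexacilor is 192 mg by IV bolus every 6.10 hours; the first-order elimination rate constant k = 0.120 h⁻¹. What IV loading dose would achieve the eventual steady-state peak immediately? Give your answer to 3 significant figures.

370 mg

Accumulation ratio R = 1 / (1 − e^(−kτ)) = 1 / (1 − e^(−0.1200×6.10)) = 1 / (1 − 0.4809) = 1.927
Loading dose = maintenance dose × R = 192 × 1.927 ≈ 370 mg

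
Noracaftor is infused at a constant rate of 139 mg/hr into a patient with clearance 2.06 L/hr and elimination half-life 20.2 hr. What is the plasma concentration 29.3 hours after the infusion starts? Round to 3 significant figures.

42.8 mg/L

Css = rate / CL = 139 / 2.06 = 67.48 mg/L
k = ln 2 / 20.2 = 0.03431 hr⁻¹
C(t) = Css (1 − e^(−kt)) = 67.48 × (1 − e^(−1.005)) = 67.48 × 0.6341 ≈ 42.8 mg/L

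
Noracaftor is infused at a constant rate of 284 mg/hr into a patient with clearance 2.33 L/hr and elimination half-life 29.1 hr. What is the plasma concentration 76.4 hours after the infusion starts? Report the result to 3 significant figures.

102 µg/mL

Css = rate / CL = 284 / 2.33 = 121.9 µg/mL
k = ln 2 / 29.1 = 0.02382 hr⁻¹
C(t) = Css (1 − e^(−kt)) = 121.9 × (1 − e^(−1.820)) = 121.9 × 0.8379 ≈ 102 µg/mL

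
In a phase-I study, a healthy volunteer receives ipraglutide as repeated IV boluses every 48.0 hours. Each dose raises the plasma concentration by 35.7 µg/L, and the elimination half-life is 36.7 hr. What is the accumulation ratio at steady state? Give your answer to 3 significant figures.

1.68

k = ln 2 / 36.7 = 0.01889 hr⁻¹
Fraction remaining after one interval: e^(−kτ) = e^(−0.01889 × 48.0) = 0.4039
R = 1 / (1 − 0.4039) = 1 / 0.5961 ≈ 1.68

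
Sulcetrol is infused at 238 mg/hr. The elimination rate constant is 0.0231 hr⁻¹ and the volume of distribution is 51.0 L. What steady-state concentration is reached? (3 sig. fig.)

202 mg/L

CL = k · V = 0.0231 × 51.0 = 1.178 L/hr
Css = rate / CL = 238 / 1.178 ≈ 202 mg/L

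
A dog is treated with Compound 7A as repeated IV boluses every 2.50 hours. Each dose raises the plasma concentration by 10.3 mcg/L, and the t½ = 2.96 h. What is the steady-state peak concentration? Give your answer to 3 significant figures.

k = ln 2 / 2.96 = 0.2342 h⁻¹
Fraction remaining after one interval: e^(−kτ) = e^(−0.2342 × 2.50) = 0.5569
R = 1 / (1 − 0.5569) = 2.257
Css,max = 10.3 × 2.257 ≈ 23.2 mcg/L

23.2 mcg/L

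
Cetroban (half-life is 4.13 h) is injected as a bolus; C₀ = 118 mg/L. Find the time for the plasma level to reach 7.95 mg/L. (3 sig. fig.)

16.1 hours

k = ln 2 / 4.13 = 0.1678 h⁻¹
C(t) = C₀ e^(−kt)  ⇒  t = ln(C₀/C) / k
t = ln(118/7.95) / 0.1678 = 2.698 / 0.1678 ≈ 16.1 hours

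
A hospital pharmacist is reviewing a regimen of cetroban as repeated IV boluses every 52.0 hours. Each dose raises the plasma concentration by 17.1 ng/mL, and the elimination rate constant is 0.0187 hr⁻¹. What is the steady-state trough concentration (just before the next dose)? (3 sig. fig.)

Fraction remaining after one interval: e^(−kτ) = e^(−0.01870 × 52.0) = 0.3782
R = 1 / (1 − 0.3782) = 1.608
Css,max = 17.1 × 1.608 = 27.50 ng/mL
Css,min = Css,max × e^(−kτ) = 27.50 × 0.3782 ≈ 10.4 ng/mL

10.4 ng/mL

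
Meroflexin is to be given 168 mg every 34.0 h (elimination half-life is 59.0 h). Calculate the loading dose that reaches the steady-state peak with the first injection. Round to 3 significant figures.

k = ln 2 / 59.0 = 0.01175 h⁻¹
Accumulation ratio R = 1 / (1 − e^(−kτ)) = 1 / (1 − e^(−0.01175×34.0)) = 1 / (1 − 0.6707) = 3.037
Loading dose = maintenance dose × R = 168 × 3.037 ≈ 510 mg

510 mg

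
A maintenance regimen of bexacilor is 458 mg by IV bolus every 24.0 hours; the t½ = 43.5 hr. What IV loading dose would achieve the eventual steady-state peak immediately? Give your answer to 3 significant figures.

1440 mg

k = ln 2 / 43.5 = 0.01593 hr⁻¹
Accumulation ratio R = 1 / (1 − e^(−kτ)) = 1 / (1 − e^(−0.01593×24.0)) = 1 / (1 − 0.6822) = 3.147
Loading dose = maintenance dose × R = 458 × 3.147 ≈ 1440 mg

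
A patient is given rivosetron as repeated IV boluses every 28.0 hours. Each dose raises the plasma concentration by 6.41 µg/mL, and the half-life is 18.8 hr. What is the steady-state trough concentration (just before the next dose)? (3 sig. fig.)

k = ln 2 / 18.8 = 0.03687 hr⁻¹
Fraction remaining after one interval: e^(−kτ) = e^(−0.03687 × 28.0) = 0.3562
R = 1 / (1 − 0.3562) = 1.553
Css,max = 6.41 × 1.553 = 9.956 µg/mL
Css,min = Css,max × e^(−kτ) = 9.956 × 0.3562 ≈ 3.55 µg/mL

3.55 µg/mL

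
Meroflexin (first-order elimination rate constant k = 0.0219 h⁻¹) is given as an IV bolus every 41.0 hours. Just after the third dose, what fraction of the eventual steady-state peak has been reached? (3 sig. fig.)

f_n = 1 − e^(−nkτ) = 1 − e^(−3 × 0.02190 × 41.0) = 1 − e^(−2.694) = 1 − 0.06763 ≈ 0.932

0.932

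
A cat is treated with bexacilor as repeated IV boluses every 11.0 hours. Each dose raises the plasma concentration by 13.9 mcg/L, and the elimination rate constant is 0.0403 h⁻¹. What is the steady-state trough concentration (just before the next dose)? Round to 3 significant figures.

Fraction remaining after one interval: e^(−kτ) = e^(−0.04030 × 11.0) = 0.6419
R = 1 / (1 − 0.6419) = 2.793
Css,max = 13.9 × 2.793 = 38.82 mcg/L
Css,min = Css,max × e^(−kτ) = 38.82 × 0.6419 ≈ 24.9 mcg/L

24.9 mcg/L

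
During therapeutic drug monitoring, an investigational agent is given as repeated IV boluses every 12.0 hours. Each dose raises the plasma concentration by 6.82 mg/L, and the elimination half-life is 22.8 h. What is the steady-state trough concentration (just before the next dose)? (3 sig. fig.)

k = ln 2 / 22.8 = 0.03040 h⁻¹
Fraction remaining after one interval: e^(−kτ) = e^(−0.03040 × 12.0) = 0.6943
R = 1 / (1 − 0.6943) = 3.271
Css,max = 6.82 × 3.271 = 22.31 mg/L
Css,min = Css,max × e^(−kτ) = 22.31 × 0.6943 ≈ 15.5 mg/L

15.5 mg/L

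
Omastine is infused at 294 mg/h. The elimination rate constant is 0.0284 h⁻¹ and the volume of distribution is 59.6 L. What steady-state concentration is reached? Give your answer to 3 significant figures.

CL = k · V = 0.0284 × 59.6 = 1.693 L/h
Css = rate / CL = 294 / 1.693 ≈ 174 µg/mL

174 µg/mL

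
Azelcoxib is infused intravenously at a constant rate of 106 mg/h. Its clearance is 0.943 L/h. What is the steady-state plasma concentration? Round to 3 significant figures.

Css = infusion rate / CL = 106 / 0.943 ≈ 112 µg/mL

112 µg/mL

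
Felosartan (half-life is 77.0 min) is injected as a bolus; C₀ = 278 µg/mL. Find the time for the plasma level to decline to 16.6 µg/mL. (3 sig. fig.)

k = ln 2 / 77.0 = 0.009002 min⁻¹
C(t) = C₀ e^(−kt)  ⇒  t = ln(C₀/C) / k
t = ln(278/16.6) / 0.009002 = 2.818 / 0.009002 ≈ 313 minutes

313 minutes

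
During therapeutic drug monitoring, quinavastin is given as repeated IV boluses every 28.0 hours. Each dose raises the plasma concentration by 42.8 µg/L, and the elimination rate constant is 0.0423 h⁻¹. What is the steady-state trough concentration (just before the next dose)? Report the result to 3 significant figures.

Fraction remaining after one interval: e^(−kτ) = e^(−0.04230 × 28.0) = 0.3059
R = 1 / (1 − 0.3059) = 1.441
Css,max = 42.8 × 1.441 = 61.67 µg/L
Css,min = Css,max × e^(−kτ) = 61.67 × 0.3059 ≈ 18.9 µg/L

18.9 µg/L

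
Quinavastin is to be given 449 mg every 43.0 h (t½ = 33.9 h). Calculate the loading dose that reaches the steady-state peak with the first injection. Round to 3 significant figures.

k = ln 2 / 33.9 = 0.02045 h⁻¹
Accumulation ratio R = 1 / (1 − e^(−kτ)) = 1 / (1 − e^(−0.02045×43.0)) = 1 / (1 − 0.4151) = 1.710
Loading dose = maintenance dose × R = 449 × 1.710 ≈ 768 mg

768 mg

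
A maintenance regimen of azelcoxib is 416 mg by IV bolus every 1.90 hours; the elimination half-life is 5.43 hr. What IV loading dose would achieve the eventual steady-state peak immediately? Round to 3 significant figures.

k = ln 2 / 5.43 = 0.1277 hr⁻¹
Accumulation ratio R = 1 / (1 − e^(−kτ)) = 1 / (1 − e^(−0.1277×1.90)) = 1 / (1 − 0.7846) = 4.643
Loading dose = maintenance dose × R = 416 × 4.643 ≈ 1930 mg

1930 mg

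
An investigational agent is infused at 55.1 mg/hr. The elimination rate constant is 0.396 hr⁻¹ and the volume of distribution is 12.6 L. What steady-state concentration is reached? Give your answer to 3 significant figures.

11.0 mg/L

CL = k · V = 0.396 × 12.6 = 4.990 L/hr
Css = rate / CL = 55.1 / 4.990 ≈ 11.0 mg/L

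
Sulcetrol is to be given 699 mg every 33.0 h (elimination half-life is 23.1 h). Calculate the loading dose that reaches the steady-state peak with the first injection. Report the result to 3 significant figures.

1110 mg

k = ln 2 / 23.1 = 0.03001 h⁻¹
Accumulation ratio R = 1 / (1 − e^(−kτ)) = 1 / (1 − e^(−0.03001×33.0)) = 1 / (1 − 0.3715) = 1.591
Loading dose = maintenance dose × R = 699 × 1.591 ≈ 1110 mg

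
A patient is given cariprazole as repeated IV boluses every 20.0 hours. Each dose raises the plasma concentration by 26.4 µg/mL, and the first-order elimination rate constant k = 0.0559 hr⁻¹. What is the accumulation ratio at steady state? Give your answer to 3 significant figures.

Fraction remaining after one interval: e^(−kτ) = e^(−0.05590 × 20.0) = 0.3269
R = 1 / (1 − 0.3269) = 1 / 0.6731 ≈ 1.49

1.49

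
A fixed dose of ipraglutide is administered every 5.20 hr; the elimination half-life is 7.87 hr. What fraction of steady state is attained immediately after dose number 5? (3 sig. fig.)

k = ln 2 / 7.87 = 0.08807 hr⁻¹
f_n = 1 − e^(−nkτ) = 1 − e^(−5 × 0.08807 × 5.20) = 1 − e^(−2.290) = 1 − 0.1013 ≈ 0.899

0.899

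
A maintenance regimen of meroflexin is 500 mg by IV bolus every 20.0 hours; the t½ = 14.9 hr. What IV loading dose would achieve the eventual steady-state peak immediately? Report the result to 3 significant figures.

826 mg

k = ln 2 / 14.9 = 0.04652 hr⁻¹
Accumulation ratio R = 1 / (1 − e^(−kτ)) = 1 / (1 − e^(−0.04652×20.0)) = 1 / (1 − 0.3944) = 1.651
Loading dose = maintenance dose × R = 500 × 1.651 ≈ 826 mg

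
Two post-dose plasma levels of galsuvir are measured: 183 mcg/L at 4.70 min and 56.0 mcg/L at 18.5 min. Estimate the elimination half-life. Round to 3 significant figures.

8.08 minutes

k = ln(C₁/C₂) / (t₂ − t₁) = ln(183/56.0) / (18.5 − 4.70)
  = 1.184 / 13.80 = 0.08581 min⁻¹
t½ = ln 2 / k = ln 2 / 0.08581 ≈ 8.08 minutes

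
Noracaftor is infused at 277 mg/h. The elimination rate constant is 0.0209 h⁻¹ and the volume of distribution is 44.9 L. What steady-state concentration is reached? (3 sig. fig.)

CL = k · V = 0.0209 × 44.9 = 0.9384 L/h
Css = rate / CL = 277 / 0.9384 ≈ 295 mg/L

295 mg/L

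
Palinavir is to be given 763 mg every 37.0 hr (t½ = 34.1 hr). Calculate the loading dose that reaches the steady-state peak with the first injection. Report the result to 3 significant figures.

k = ln 2 / 34.1 = 0.02033 hr⁻¹
Accumulation ratio R = 1 / (1 − e^(−kτ)) = 1 / (1 − e^(−0.02033×37.0)) = 1 / (1 − 0.4714) = 1.892
Loading dose = maintenance dose × R = 763 × 1.892 ≈ 1440 mg

1440 mg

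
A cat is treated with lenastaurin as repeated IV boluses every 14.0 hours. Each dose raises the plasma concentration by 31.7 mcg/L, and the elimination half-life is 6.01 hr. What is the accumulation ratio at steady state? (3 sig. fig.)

k = ln 2 / 6.01 = 0.1153 hr⁻¹
Fraction remaining after one interval: e^(−kτ) = e^(−0.1153 × 14.0) = 0.1990
R = 1 / (1 − 0.1990) = 1 / 0.8010 ≈ 1.25

1.25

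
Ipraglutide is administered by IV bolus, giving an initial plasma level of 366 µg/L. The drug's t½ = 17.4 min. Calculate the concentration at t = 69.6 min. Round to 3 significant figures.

k = ln 2 / 17.4 = 0.03984 min⁻¹
69.6 min is 4.000 half-lives, so C = 366 × (1/2)^4.000 = 366 × 0.06250 ≈ 22.9 µg/L

22.9 µg/L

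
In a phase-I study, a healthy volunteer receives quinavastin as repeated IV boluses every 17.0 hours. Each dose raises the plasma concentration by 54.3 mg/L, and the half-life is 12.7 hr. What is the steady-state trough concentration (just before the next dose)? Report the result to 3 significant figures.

k = ln 2 / 12.7 = 0.05458 hr⁻¹
Fraction remaining after one interval: e^(−kτ) = e^(−0.05458 × 17.0) = 0.3954
R = 1 / (1 − 0.3954) = 1.654
Css,max = 54.3 × 1.654 = 89.81 mg/L
Css,min = Css,max × e^(−kτ) = 89.81 × 0.3954 ≈ 35.5 mg/L

35.5 mg/L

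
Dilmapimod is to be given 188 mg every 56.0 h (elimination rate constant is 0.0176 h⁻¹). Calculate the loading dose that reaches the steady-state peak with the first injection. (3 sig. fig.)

Accumulation ratio R = 1 / (1 − e^(−kτ)) = 1 / (1 − e^(−0.01760×56.0)) = 1 / (1 − 0.3732) = 1.595
Loading dose = maintenance dose × R = 188 × 1.595 ≈ 300 mg

300 mg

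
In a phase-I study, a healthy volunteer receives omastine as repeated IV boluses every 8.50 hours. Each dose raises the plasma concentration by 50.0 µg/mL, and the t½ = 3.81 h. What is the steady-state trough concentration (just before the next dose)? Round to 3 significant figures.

13.5 µg/mL

k = ln 2 / 3.81 = 0.1819 h⁻¹
Fraction remaining after one interval: e^(−kτ) = e^(−0.1819 × 8.50) = 0.2130
R = 1 / (1 − 0.2130) = 1.271
Css,max = 50.0 × 1.271 = 63.53 µg/mL
Css,min = Css,max × e^(−kτ) = 63.53 × 0.2130 ≈ 13.5 µg/mL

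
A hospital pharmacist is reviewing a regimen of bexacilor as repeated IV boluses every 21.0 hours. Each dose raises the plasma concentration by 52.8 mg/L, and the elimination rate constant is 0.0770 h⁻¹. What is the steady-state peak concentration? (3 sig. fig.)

Fraction remaining after one interval: e^(−kτ) = e^(−0.07700 × 21.0) = 0.1985
R = 1 / (1 − 0.1985) = 1.248
Css,max = 52.8 × 1.248 ≈ 65.9 mg/L

65.9 mg/L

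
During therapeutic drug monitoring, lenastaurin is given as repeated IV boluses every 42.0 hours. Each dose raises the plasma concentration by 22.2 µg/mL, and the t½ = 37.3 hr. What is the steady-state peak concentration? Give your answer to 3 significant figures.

k = ln 2 / 37.3 = 0.01858 hr⁻¹
Fraction remaining after one interval: e^(−kτ) = e^(−0.01858 × 42.0) = 0.4582
R = 1 / (1 − 0.4582) = 1.846
Css,max = 22.2 × 1.846 ≈ 41.0 µg/mL

41.0 µg/mL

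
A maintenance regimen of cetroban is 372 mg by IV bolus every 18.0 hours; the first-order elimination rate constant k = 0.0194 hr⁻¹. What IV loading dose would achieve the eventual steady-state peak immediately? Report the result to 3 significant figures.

1260 mg

Accumulation ratio R = 1 / (1 − e^(−kτ)) = 1 / (1 − e^(−0.01940×18.0)) = 1 / (1 − 0.7053) = 3.393
Loading dose = maintenance dose × R = 372 × 3.393 ≈ 1260 mg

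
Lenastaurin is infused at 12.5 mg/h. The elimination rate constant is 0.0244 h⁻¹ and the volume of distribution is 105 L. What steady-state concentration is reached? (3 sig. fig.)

4.88 µg/mL

CL = k · V = 0.0244 × 105 = 2.562 L/h
Css = rate / CL = 12.5 / 2.562 ≈ 4.88 µg/mL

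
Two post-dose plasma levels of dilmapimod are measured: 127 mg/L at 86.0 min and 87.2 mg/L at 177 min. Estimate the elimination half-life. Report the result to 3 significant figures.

k = ln(C₁/C₂) / (t₂ − t₁) = ln(127/87.2) / (177 − 86.0)
  = 0.3760 / 91.00 = 0.004132 min⁻¹
t½ = ln 2 / k = ln 2 / 0.004132 ≈ 168 minutes

168 minutes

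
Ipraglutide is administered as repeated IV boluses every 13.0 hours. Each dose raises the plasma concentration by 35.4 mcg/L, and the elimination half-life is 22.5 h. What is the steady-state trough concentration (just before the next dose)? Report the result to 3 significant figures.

71.9 mcg/L

k = ln 2 / 22.5 = 0.03081 h⁻¹
Fraction remaining after one interval: e^(−kτ) = e^(−0.03081 × 13.0) = 0.6700
R = 1 / (1 − 0.6700) = 3.030
Css,max = 35.4 × 3.030 = 107.3 mcg/L
Css,min = Css,max × e^(−kτ) = 107.3 × 0.6700 ≈ 71.9 mcg/L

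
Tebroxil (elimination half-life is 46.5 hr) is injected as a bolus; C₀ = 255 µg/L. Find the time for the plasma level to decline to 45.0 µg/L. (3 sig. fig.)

k = ln 2 / 46.5 = 0.01491 hr⁻¹
C(t) = C₀ e^(−kt)  ⇒  t = ln(C₀/C) / k
t = ln(255/45.0) / 0.01491 = 1.735 / 0.01491 ≈ 116 hours

116 hours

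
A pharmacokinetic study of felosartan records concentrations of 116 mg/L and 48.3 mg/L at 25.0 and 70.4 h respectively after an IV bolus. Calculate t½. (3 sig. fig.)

35.9 hours

k = ln(C₁/C₂) / (t₂ − t₁) = ln(116/48.3) / (70.4 − 25.0)
  = 0.8762 / 45.40 = 0.01930 h⁻¹
t½ = ln 2 / k = ln 2 / 0.01930 ≈ 35.9 hours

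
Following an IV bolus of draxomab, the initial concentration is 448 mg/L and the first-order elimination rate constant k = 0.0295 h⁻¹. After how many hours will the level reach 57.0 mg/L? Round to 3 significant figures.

69.9 hours

C(t) = C₀ e^(−kt)  ⇒  t = ln(C₀/C) / k
t = ln(448/57.0) / 0.02950 = 2.062 / 0.02950 ≈ 69.9 hours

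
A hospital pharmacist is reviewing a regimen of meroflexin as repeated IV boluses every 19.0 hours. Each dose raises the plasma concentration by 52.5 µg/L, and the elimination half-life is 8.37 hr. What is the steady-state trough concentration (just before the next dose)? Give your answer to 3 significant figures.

13.7 µg/L

k = ln 2 / 8.37 = 0.08281 hr⁻¹
Fraction remaining after one interval: e^(−kτ) = e^(−0.08281 × 19.0) = 0.2073
R = 1 / (1 − 0.2073) = 1.262
Css,max = 52.5 × 1.262 = 66.23 µg/L
Css,min = Css,max × e^(−kτ) = 66.23 × 0.2073 ≈ 13.7 µg/L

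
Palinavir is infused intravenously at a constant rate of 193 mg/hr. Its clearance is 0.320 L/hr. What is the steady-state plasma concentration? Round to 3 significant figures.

603 µg/mL

Css = infusion rate / CL = 193 / 0.320 ≈ 603 µg/mL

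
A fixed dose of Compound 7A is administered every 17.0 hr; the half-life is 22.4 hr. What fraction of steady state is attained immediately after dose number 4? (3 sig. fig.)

k = ln 2 / 22.4 = 0.03094 hr⁻¹
f_n = 1 − e^(−nkτ) = 1 − e^(−4 × 0.03094 × 17.0) = 1 − e^(−2.104) = 1 − 0.1219 ≈ 0.878

0.878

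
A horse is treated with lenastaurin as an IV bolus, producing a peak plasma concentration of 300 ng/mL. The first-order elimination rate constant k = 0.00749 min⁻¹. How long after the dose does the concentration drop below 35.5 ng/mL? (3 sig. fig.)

C(t) = C₀ e^(−kt)  ⇒  t = ln(C₀/C) / k
t = ln(300/35.5) / 0.007490 = 2.134 / 0.007490 ≈ 285 minutes

285 minutes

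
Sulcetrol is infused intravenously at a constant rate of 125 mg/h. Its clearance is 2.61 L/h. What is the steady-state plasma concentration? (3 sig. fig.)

Css = infusion rate / CL = 125 / 2.61 ≈ 47.9 µg/mL

47.9 µg/mL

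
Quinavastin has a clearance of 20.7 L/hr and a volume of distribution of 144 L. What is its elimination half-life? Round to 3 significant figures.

k = CL / V = 20.7 / 144 = 0.1437 hr⁻¹
t½ = ln 2 / k = ln 2 / 0.1437 ≈ 4.82 hours

4.82 hours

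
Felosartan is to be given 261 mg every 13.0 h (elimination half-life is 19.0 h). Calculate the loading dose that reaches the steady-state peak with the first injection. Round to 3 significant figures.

691 mg

k = ln 2 / 19.0 = 0.03648 h⁻¹
Accumulation ratio R = 1 / (1 − e^(−kτ)) = 1 / (1 − e^(−0.03648×13.0)) = 1 / (1 − 0.6223) = 2.648
Loading dose = maintenance dose × R = 261 × 2.648 ≈ 691 mg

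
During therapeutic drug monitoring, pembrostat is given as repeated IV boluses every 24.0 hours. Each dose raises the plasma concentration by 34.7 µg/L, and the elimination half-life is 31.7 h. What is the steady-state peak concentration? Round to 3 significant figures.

k = ln 2 / 31.7 = 0.02187 h⁻¹
Fraction remaining after one interval: e^(−kτ) = e^(−0.02187 × 24.0) = 0.5917
R = 1 / (1 − 0.5917) = 2.449
Css,max = 34.7 × 2.449 ≈ 85.0 µg/L

85.0 µg/L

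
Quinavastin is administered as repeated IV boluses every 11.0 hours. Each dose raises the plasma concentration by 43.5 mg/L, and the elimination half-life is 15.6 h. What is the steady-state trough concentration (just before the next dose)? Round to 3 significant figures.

69.0 mg/L

k = ln 2 / 15.6 = 0.04443 h⁻¹
Fraction remaining after one interval: e^(−kτ) = e^(−0.04443 × 11.0) = 0.6134
R = 1 / (1 − 0.6134) = 2.587
Css,max = 43.5 × 2.587 = 112.5 mg/L
Css,min = Css,max × e^(−kτ) = 112.5 × 0.6134 ≈ 69.0 mg/L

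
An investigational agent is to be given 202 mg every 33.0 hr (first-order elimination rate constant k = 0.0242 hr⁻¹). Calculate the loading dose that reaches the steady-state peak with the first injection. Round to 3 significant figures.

Accumulation ratio R = 1 / (1 − e^(−kτ)) = 1 / (1 − e^(−0.02420×33.0)) = 1 / (1 − 0.4500) = 1.818
Loading dose = maintenance dose × R = 202 × 1.818 ≈ 367 mg

367 mg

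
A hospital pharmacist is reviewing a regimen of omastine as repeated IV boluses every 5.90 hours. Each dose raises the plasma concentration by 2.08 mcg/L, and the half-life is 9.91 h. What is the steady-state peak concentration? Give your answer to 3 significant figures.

k = ln 2 / 9.91 = 0.06994 h⁻¹
Fraction remaining after one interval: e^(−kτ) = e^(−0.06994 × 5.90) = 0.6619
R = 1 / (1 − 0.6619) = 2.958
Css,max = 2.08 × 2.958 ≈ 6.15 mcg/L

6.15 mcg/L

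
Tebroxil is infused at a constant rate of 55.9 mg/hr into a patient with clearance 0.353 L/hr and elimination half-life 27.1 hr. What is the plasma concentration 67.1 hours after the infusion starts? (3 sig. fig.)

Css = rate / CL = 55.9 / 0.353 = 158.4 µg/mL
k = ln 2 / 27.1 = 0.02558 hr⁻¹
C(t) = Css (1 − e^(−kt)) = 158.4 × (1 − e^(−1.716)) = 158.4 × 0.8203 ≈ 130 µg/mL

130 µg/mL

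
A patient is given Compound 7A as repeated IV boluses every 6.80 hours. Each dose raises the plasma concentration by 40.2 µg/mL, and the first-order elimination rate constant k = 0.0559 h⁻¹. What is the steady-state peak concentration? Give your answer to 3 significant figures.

Fraction remaining after one interval: e^(−kτ) = e^(−0.05590 × 6.80) = 0.6838
R = 1 / (1 − 0.6838) = 3.162
Css,max = 40.2 × 3.162 ≈ 127 µg/mL

127 µg/mL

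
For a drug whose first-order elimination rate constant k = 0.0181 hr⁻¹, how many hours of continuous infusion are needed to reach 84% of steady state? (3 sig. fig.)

f = 1 − e^(−kt)  ⇒  t = −ln(1 − f) / k
t = −ln(1 − 0.84) / 0.01810 = 1.833 / 0.01810 ≈ 101 hours

101 hours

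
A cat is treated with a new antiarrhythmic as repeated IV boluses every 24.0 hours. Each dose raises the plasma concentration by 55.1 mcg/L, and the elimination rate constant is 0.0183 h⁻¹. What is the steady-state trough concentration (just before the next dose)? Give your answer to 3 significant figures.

99.9 mcg/L

Fraction remaining after one interval: e^(−kτ) = e^(−0.01830 × 24.0) = 0.6446
R = 1 / (1 − 0.6446) = 2.813
Css,max = 55.1 × 2.813 = 155.0 mcg/L
Css,min = Css,max × e^(−kτ) = 155.0 × 0.6446 ≈ 99.9 mcg/L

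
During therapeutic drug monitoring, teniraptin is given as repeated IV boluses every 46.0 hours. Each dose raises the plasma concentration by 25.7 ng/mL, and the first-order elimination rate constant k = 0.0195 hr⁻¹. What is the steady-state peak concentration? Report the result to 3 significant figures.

Fraction remaining after one interval: e^(−kτ) = e^(−0.01950 × 46.0) = 0.4078
R = 1 / (1 − 0.4078) = 1.689
Css,max = 25.7 × 1.689 ≈ 43.4 ng/mL

43.4 ng/mL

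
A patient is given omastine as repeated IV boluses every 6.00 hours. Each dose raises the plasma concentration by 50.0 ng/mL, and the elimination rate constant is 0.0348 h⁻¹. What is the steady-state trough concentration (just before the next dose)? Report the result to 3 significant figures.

Fraction remaining after one interval: e^(−kτ) = e^(−0.03480 × 6.00) = 0.8116
R = 1 / (1 − 0.8116) = 5.307
Css,max = 50.0 × 5.307 = 265.3 ng/mL
Css,min = Css,max × e^(−kτ) = 265.3 × 0.8116 ≈ 215 ng/mL

215 ng/mL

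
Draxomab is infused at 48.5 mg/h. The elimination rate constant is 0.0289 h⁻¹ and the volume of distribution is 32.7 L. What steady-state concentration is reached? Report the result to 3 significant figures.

51.3 µg/mL

CL = k · V = 0.0289 × 32.7 = 0.9450 L/h
Css = rate / CL = 48.5 / 0.9450 ≈ 51.3 µg/mL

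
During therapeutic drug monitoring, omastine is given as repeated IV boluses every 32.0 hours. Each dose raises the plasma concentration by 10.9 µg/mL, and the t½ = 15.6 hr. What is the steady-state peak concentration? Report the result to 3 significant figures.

k = ln 2 / 15.6 = 0.04443 hr⁻¹
Fraction remaining after one interval: e^(−kτ) = e^(−0.04443 × 32.0) = 0.2413
R = 1 / (1 − 0.2413) = 1.318
Css,max = 10.9 × 1.318 ≈ 14.4 µg/mL

14.4 µg/mL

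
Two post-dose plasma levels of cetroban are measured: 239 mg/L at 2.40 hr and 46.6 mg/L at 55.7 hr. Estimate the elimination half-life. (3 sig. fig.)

k = ln(C₁/C₂) / (t₂ − t₁) = ln(239/46.6) / (55.7 − 2.40)
  = 1.635 / 53.30 = 0.03067 hr⁻¹
t½ = ln 2 / k = ln 2 / 0.03067 ≈ 22.6 hours

22.6 hours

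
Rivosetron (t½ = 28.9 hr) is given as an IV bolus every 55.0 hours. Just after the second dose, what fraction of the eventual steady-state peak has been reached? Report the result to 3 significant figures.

0.929

k = ln 2 / 28.9 = 0.02398 hr⁻¹
f_n = 1 − e^(−nkτ) = 1 − e^(−2 × 0.02398 × 55.0) = 1 − e^(−2.638) = 1 − 0.07148 ≈ 0.929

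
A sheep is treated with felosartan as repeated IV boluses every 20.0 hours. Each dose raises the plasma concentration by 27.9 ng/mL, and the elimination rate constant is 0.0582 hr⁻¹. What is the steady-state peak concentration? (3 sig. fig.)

Fraction remaining after one interval: e^(−kτ) = e^(−0.05820 × 20.0) = 0.3122
R = 1 / (1 − 0.3122) = 1.454
Css,max = 27.9 × 1.454 ≈ 40.6 ng/mL

40.6 ng/mL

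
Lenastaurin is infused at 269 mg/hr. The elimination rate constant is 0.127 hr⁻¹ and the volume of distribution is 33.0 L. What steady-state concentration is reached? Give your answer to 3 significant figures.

64.2 µg/mL

CL = k · V = 0.127 × 33.0 = 4.191 L/hr
Css = rate / CL = 269 / 4.191 ≈ 64.2 µg/mL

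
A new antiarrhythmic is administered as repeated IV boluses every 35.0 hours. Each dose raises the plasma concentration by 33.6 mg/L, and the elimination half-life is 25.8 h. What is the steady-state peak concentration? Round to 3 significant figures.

k = ln 2 / 25.8 = 0.02687 h⁻¹
Fraction remaining after one interval: e^(−kτ) = e^(−0.02687 × 35.0) = 0.3905
R = 1 / (1 − 0.3905) = 1.641
Css,max = 33.6 × 1.641 ≈ 55.1 mg/L

55.1 mg/L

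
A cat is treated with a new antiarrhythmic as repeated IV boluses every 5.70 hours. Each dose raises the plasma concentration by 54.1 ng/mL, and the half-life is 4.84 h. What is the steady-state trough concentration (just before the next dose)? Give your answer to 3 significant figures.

42.9 ng/mL

k = ln 2 / 4.84 = 0.1432 h⁻¹
Fraction remaining after one interval: e^(−kτ) = e^(−0.1432 × 5.70) = 0.4421
R = 1 / (1 − 0.4421) = 1.792
Css,max = 54.1 × 1.792 = 96.96 ng/mL
Css,min = Css,max × e^(−kτ) = 96.96 × 0.4421 ≈ 42.9 ng/mL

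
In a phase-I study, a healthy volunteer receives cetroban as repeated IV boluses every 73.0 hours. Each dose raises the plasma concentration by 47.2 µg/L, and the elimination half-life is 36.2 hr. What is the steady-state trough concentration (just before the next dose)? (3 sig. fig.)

15.5 µg/L

k = ln 2 / 36.2 = 0.01915 hr⁻¹
Fraction remaining after one interval: e^(−kτ) = e^(−0.01915 × 73.0) = 0.2471
R = 1 / (1 − 0.2471) = 1.328
Css,max = 47.2 × 1.328 = 62.69 µg/L
Css,min = Css,max × e^(−kτ) = 62.69 × 0.2471 ≈ 15.5 µg/L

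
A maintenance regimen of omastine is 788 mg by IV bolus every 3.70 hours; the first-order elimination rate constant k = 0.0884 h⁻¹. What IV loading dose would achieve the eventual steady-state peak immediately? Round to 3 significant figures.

2820 mg

Accumulation ratio R = 1 / (1 − e^(−kτ)) = 1 / (1 − e^(−0.08840×3.70)) = 1 / (1 − 0.7210) = 3.585
Loading dose = maintenance dose × R = 788 × 3.585 ≈ 2820 mg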